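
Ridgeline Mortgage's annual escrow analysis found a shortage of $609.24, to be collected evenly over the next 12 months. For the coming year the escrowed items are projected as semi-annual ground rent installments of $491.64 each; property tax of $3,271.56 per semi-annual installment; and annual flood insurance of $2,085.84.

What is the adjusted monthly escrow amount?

$851.79

Ground rent = $491.64 × 2 = $983.28 per year
Property tax = $3,271.56 × 2 = $6,543.12 per year
Flood insurance = $2,085.84 per year
Total per year = $983.28 + $6,543.12 + $2,085.84 = $9,612.24
Base monthly escrow = $9,612.24 / 12 = $801.02
Monthly shortage recovery: $609.24 ÷ 12 = $50.77
Adjusted monthly = $801.02 + $50.77 = $851.79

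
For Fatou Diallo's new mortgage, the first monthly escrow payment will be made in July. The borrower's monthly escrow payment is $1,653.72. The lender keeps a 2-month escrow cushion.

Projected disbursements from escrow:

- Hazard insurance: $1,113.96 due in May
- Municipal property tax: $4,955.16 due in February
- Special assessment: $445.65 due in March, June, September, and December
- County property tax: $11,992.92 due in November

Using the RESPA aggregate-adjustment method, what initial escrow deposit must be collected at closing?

$7,917.06

Cushion = 2 × $1,653.72 = $3,307.44
Trial balance (start $0, +$1,653.72 each month, − disbursements):
  Jul: +$1,653.72 → $1,653.72
  Aug: +$1,653.72 → $3,307.44
  Sep: +$1,653.72 − $445.65 → $4,515.51
  Oct: +$1,653.72 → $6,169.23
  Nov: +$1,653.72 − $11,992.92 → -$4,169.97
  Dec: +$1,653.72 − $445.65 → -$2,961.90
  Jan: +$1,653.72 → -$1,308.18
  Feb: +$1,653.72 − $4,955.16 → -$4,609.62
  Mar: +$1,653.72 − $445.65 → -$3,401.55
  Apr: +$1,653.72 → -$1,747.83
  May: +$1,653.72 − $1,113.96 → -$1,208.07
  Jun: +$1,653.72 − $445.65 → $0.00
Lowest trial balance = -$4,609.62 (Feb)
Initial deposit = cushion − low point = $3,307.44 − (-$4,609.62) = $7,917.06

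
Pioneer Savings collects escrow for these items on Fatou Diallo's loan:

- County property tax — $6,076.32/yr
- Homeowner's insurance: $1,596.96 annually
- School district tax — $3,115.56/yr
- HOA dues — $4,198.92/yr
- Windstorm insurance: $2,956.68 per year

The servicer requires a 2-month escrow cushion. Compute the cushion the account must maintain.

$2,990.74

County property tax — $6,076.32 per year
Homeowner's insurance — $1,596.96 per year
School district tax — $3,115.56 per year
HOA dues — $4,198.92 per year
Windstorm insurance — $2,956.68 per year
Total annual escrow = $6,076.32 + $1,596.96 + $3,115.56 + $4,198.92 + $2,956.68 = $17,944.44
Monthly escrow = $17,944.44 / 12 = $1,495.37
Required cushion = 2 × $1,495.37 = $2,990.74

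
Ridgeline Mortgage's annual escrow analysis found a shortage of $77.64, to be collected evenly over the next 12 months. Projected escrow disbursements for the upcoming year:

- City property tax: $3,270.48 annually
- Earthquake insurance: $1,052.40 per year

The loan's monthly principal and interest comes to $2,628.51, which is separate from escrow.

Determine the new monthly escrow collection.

City property tax: $3,270.48
Earthquake insurance: $1,052.40
Annual escrow total = $3,270.48 + $1,052.40 = $4,322.88
Base monthly escrow = $4,322.88 ÷ 12 = $360.24
Monthly shortage recovery: $77.64 / 12 = $6.47
Adjusted monthly = $360.24 + $6.47 = $366.71

$366.71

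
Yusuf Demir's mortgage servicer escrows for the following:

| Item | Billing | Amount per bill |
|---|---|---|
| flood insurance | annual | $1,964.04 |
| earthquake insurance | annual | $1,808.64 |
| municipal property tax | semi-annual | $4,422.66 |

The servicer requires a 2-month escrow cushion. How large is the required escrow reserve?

$2,103.00

Flood insurance — $1,964.04 per year
Earthquake insurance — $1,808.64 per year
Municipal property tax — $4,422.66 × 2 = $8,845.32 per year
Total annual escrow = $12,618.00
Per month = $12,618.00 ÷ 12 = $1,051.50
Required cushion = 2 × $1,051.50 = $2,103.00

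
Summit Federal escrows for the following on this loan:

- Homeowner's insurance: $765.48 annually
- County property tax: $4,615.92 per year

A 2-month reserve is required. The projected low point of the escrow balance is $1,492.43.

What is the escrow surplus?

Homeowner's insurance — $765.48 annually
County property tax — $4,615.92 annually
Yearly total = $765.48 + $4,615.92 = $5,381.40
Base monthly escrow = $5,381.40 / 12 = $448.45
Cushion = 2 × $448.45 = $896.90
Excess over cushion: $1,492.43 − $896.90 = $595.53

$595.53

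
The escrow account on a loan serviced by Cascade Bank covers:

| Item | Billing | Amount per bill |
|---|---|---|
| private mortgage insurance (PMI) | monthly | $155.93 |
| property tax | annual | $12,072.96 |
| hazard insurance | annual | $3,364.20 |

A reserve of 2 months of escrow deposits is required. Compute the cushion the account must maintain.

Private mortgage insurance (PMI): $155.93 × 12 = $1,871.16
Property tax: $12,072.96
Hazard insurance: $3,364.20
Annual escrow total = $17,308.32
Per month = $17,308.32 / 12 = $1,442.36
Reserve = 2 × $1,442.36 = $2,884.72

$2,884.72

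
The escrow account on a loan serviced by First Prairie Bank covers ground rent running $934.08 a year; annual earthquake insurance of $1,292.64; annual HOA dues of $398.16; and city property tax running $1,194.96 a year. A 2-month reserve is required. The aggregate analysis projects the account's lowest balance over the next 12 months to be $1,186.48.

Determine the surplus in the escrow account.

Ground rent = $934.08 per year
Earthquake insurance = $1,292.64 per year
HOA dues = $398.16 per year
City property tax = $1,194.96 per year
Yearly total = $3,819.84
Monthly escrow = $3,819.84 ÷ 12 = $318.32
Cushion = 2 × $318.32 = $636.64
Excess over cushion: $1,186.48 − $636.64 = $549.84

$549.84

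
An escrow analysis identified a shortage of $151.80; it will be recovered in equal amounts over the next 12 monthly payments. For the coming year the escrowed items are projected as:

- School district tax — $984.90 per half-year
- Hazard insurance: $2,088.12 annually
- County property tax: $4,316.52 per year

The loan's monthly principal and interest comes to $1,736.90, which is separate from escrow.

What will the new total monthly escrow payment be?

$710.52

School district tax: $984.90 × 2 = $1,969.80 annually
Hazard insurance: $2,088.12 annually
County property tax: $4,316.52 annually
Annual escrow total = $1,969.80 + $2,088.12 + $4,316.52 = $8,374.44
Base monthly escrow = $8,374.44 ÷ 12 = $697.87
Shortage per month = $151.80 / 12 = $12.65
Adjusted monthly = $697.87 + $12.65 = $710.52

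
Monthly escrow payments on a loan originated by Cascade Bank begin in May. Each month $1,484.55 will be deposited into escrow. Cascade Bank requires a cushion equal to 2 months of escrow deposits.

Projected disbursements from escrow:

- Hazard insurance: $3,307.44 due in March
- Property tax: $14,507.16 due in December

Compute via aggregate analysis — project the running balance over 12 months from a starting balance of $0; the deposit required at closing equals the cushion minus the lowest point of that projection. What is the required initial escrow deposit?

$5,599.86

Cushion = 2 × $1,484.55 = $2,969.10
Trial balance (start $0, +$1,484.55 each month, − disbursements):
  May: +$1,484.55 → $1,484.55
  Jun: +$1,484.55 → $2,969.10
  Jul: +$1,484.55 → $4,453.65
  Aug: +$1,484.55 → $5,938.20
  Sep: +$1,484.55 → $7,422.75
  Oct: +$1,484.55 → $8,907.30
  Nov: +$1,484.55 → $10,391.85
  Dec: +$1,484.55 − $14,507.16 → -$2,630.76
  Jan: +$1,484.55 → -$1,146.21
  Feb: +$1,484.55 → $338.34
  Mar: +$1,484.55 − $3,307.44 → -$1,484.55
  Apr: +$1,484.55 → $0.00
Lowest trial balance = -$2,630.76 (Dec)
Initial deposit = cushion − low point = $2,969.10 − (-$2,630.76) = $5,599.86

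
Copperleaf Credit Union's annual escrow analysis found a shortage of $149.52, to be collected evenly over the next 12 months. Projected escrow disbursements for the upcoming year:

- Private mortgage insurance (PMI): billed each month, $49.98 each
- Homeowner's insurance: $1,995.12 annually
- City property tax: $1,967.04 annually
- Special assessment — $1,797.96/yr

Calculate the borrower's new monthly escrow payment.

$542.45

Private mortgage insurance (PMI) = $49.98 × 12 = $599.76 per year
Homeowner's insurance = $1,995.12 per year
City property tax = $1,967.04 per year
Special assessment = $1,797.96 per year
Combined annual = $6,359.88
Base monthly escrow = $6,359.88 / 12 = $529.99
Shortage per month = $149.52 / 12 = $12.46
New monthly escrow = $529.99 + $12.46 = $542.45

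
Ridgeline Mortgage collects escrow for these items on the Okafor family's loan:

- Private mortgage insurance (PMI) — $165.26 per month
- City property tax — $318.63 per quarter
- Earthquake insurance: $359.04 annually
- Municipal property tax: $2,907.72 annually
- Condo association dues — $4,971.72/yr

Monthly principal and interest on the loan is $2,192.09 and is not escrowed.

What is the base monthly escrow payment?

Private mortgage insurance (PMI) — $165.26 × 12 = $1,983.12/yr
City property tax — $318.63 × 4 = $1,274.52/yr
Earthquake insurance — $359.04/yr
Municipal property tax — $2,907.72/yr
Condo association dues — $4,971.72/yr
Total per year = $1,983.12 + $1,274.52 + $359.04 + $2,907.72 + $4,971.72 = $11,496.12
Per month = $11,496.12 / 12 = $958.01

$958.01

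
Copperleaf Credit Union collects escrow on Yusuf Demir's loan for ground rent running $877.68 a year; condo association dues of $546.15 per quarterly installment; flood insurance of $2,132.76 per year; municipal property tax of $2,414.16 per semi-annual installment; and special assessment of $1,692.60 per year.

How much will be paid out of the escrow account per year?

Ground rent — $877.68 annually
Condo association dues — $546.15 × 4 = $2,184.60 annually
Flood insurance — $2,132.76 annually
Municipal property tax — $2,414.16 × 2 = $4,828.32 annually
Special assessment — $1,692.60 annually
Annual escrow total = $877.68 + $2,184.60 + $2,132.76 + $4,828.32 + $1,692.60 = $11,715.96

$11,715.96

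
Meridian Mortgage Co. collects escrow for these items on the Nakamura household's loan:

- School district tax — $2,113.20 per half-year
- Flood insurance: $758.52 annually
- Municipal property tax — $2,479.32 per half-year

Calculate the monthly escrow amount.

$828.63

School district tax: $2,113.20 × 2 = $4,226.40
Flood insurance: $758.52
Municipal property tax: $2,479.32 × 2 = $4,958.64
Total annual escrow = $4,226.40 + $758.52 + $4,958.64 = $9,943.56
Per month = $9,943.56 / 12 = $828.63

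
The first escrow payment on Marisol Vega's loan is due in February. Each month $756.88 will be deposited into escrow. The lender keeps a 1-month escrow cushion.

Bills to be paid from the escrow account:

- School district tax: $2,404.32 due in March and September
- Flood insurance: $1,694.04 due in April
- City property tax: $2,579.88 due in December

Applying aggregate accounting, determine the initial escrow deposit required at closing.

$2,584.60

Cushion = 1 × $756.88 = $756.88
Trial balance (start $0, +$756.88 each month, − disbursements):
  Feb: +$756.88 → $756.88
  Mar: +$756.88 − $2,404.32 → -$890.56
  Apr: +$756.88 − $1,694.04 → -$1,827.72
  May: +$756.88 → -$1,070.84
  Jun: +$756.88 → -$313.96
  Jul: +$756.88 → $442.92
  Aug: +$756.88 → $1,199.80
  Sep: +$756.88 − $2,404.32 → -$447.64
  Oct: +$756.88 → $309.24
  Nov: +$756.88 → $1,066.12
  Dec: +$756.88 − $2,579.88 → -$756.88
  Jan: +$756.88 → $0.00
Lowest trial balance = -$1,827.72 (Apr)
Initial deposit = cushion − low point = $756.88 − (-$1,827.72) = $2,584.60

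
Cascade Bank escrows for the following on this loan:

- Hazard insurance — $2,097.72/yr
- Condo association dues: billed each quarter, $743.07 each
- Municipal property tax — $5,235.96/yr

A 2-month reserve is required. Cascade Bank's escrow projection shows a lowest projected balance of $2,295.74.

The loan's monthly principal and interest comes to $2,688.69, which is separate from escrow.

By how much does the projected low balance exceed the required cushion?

$578.08

Hazard insurance — $2,097.72 per year
Condo association dues — $743.07 × 4 = $2,972.28 per year
Municipal property tax — $5,235.96 per year
Annual escrow total = $2,097.72 + $2,972.28 + $5,235.96 = $10,305.96
Base monthly escrow = $10,305.96 ÷ 12 = $858.83
Required cushion = 2 × $858.83 = $1,717.66
Surplus = $2,295.74 − $1,717.66 = $578.08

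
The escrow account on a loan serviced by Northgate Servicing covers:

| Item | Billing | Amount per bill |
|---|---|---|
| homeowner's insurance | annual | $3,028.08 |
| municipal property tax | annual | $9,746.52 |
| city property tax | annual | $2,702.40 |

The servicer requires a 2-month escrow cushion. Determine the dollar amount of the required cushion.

$2,579.50

Homeowner's insurance = $3,028.08/yr
Municipal property tax = $9,746.52/yr
City property tax = $2,702.40/yr
Total per year = $15,477.00
Monthly = $15,477.00 ÷ 12 = $1,289.75
Cushion = 2 × $1,289.75 = $2,579.50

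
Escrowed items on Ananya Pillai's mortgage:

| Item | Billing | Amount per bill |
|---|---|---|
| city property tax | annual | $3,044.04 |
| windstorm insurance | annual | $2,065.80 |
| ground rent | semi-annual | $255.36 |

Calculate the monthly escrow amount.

City property tax — $3,044.04 annually
Windstorm insurance — $2,065.80 annually
Ground rent — $255.36 × 2 = $510.72 annually
Total annual escrow = $3,044.04 + $2,065.80 + $510.72 = $5,620.56
Base monthly escrow = $5,620.56 ÷ 12 = $468.38

$468.38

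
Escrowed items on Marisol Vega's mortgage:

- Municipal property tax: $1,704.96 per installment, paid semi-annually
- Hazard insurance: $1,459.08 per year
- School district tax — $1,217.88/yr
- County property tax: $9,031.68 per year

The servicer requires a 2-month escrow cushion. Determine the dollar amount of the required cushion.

Municipal property tax — $1,704.96 × 2 = $3,409.92/yr
Hazard insurance — $1,459.08/yr
School district tax — $1,217.88/yr
County property tax — $9,031.68/yr
Yearly total = $15,118.56
Monthly = $15,118.56 ÷ 12 = $1,259.88
Reserve = 2 × $1,259.88 = $2,519.76

$2,519.76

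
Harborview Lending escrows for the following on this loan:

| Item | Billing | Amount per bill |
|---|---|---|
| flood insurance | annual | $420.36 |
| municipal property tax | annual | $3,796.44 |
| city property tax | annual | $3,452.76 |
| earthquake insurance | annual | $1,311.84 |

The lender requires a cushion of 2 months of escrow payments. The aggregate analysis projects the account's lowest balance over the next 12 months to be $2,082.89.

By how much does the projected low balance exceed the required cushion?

Flood insurance = $420.36/yr
Municipal property tax = $3,796.44/yr
City property tax = $3,452.76/yr
Earthquake insurance = $1,311.84/yr
Total annual escrow = $420.36 + $3,796.44 + $3,452.76 + $1,311.84 = $8,981.40
Monthly = $8,981.40 / 12 = $748.45
Cushion = 2 × $748.45 = $1,496.90
Excess over cushion: $2,082.89 − $1,496.90 = $585.99

$585.99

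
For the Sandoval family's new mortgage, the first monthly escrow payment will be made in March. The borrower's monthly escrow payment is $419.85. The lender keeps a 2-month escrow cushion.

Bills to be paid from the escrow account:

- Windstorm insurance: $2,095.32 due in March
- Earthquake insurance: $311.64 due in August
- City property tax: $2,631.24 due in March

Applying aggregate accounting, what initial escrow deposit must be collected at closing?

$5,146.41

Cushion = 2 × $419.85 = $839.70
Trial balance (start $0, +$419.85 each month, − disbursements):
  Mar: +$419.85 − $4,726.56 → -$4,306.71
  Apr: +$419.85 → -$3,886.86
  May: +$419.85 → -$3,467.01
  Jun: +$419.85 → -$3,047.16
  Jul: +$419.85 → -$2,627.31
  Aug: +$419.85 − $311.64 → -$2,519.10
  Sep: +$419.85 → -$2,099.25
  Oct: +$419.85 → -$1,679.40
  Nov: +$419.85 → -$1,259.55
  Dec: +$419.85 → -$839.70
  Jan: +$419.85 → -$419.85
  Feb: +$419.85 → $0.00
Lowest trial balance = -$4,306.71 (Mar)
Initial deposit = cushion − low point = $839.70 − (-$4,306.71) = $5,146.41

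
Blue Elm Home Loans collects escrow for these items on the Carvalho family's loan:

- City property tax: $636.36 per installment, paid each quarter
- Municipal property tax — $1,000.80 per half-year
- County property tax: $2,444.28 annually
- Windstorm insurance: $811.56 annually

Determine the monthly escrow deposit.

City property tax = $636.36 × 4 = $2,545.44 per year
Municipal property tax = $1,000.80 × 2 = $2,001.60 per year
County property tax = $2,444.28 per year
Windstorm insurance = $811.56 per year
Yearly total = $2,545.44 + $2,001.60 + $2,444.28 + $811.56 = $7,802.88
Monthly escrow = $7,802.88 / 12 = $650.24

$650.24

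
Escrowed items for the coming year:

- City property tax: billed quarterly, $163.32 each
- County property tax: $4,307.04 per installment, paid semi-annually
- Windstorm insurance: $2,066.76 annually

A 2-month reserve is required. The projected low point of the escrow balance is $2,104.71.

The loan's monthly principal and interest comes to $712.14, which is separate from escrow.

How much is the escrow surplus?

City property tax — $163.32 × 4 = $653.28
County property tax — $4,307.04 × 2 = $8,614.08
Windstorm insurance — $2,066.76
Yearly total = $11,334.12
Monthly escrow = $11,334.12 / 12 = $944.51
Cushion = 2 × $944.51 = $1,889.02
Excess over cushion: $2,104.71 − $1,889.02 = $215.69

$215.69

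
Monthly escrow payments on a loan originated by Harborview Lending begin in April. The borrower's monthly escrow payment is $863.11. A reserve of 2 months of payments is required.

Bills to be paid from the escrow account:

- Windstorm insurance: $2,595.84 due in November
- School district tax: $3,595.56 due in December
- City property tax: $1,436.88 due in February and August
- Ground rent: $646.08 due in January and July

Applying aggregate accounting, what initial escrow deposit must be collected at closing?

$2,589.33

Cushion = 2 × $863.11 = $1,726.22
Trial balance (start $0, +$863.11 each month, − disbursements):
  Apr: +$863.11 → $863.11
  May: +$863.11 → $1,726.22
  Jun: +$863.11 → $2,589.33
  Jul: +$863.11 − $646.08 → $2,806.36
  Aug: +$863.11 − $1,436.88 → $2,232.59
  Sep: +$863.11 → $3,095.70
  Oct: +$863.11 → $3,958.81
  Nov: +$863.11 − $2,595.84 → $2,226.08
  Dec: +$863.11 − $3,595.56 → -$506.37
  Jan: +$863.11 − $646.08 → -$289.34
  Feb: +$863.11 − $1,436.88 → -$863.11
  Mar: +$863.11 → $0.00
Lowest trial balance = -$863.11 (Feb)
Initial deposit = cushion − low point = $1,726.22 − (-$863.11) = $2,589.33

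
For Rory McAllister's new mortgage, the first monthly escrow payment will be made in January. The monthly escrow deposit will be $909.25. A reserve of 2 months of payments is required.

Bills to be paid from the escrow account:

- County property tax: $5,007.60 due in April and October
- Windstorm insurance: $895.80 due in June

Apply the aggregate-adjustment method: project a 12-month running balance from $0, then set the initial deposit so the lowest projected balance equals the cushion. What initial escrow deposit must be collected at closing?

$3,637.00

Cushion = 2 × $909.25 = $1,818.50
Trial balance (start $0, +$909.25 each month, − disbursements):
  Jan: +$909.25 → $909.25
  Feb: +$909.25 → $1,818.50
  Mar: +$909.25 → $2,727.75
  Apr: +$909.25 − $5,007.60 → -$1,370.60
  May: +$909.25 → -$461.35
  Jun: +$909.25 − $895.80 → -$447.90
  Jul: +$909.25 → $461.35
  Aug: +$909.25 → $1,370.60
  Sep: +$909.25 → $2,279.85
  Oct: +$909.25 − $5,007.60 → -$1,818.50
  Nov: +$909.25 → -$909.25
  Dec: +$909.25 → $0.00
Lowest trial balance = -$1,818.50 (Oct)
Initial deposit = cushion − low point = $1,818.50 − (-$1,818.50) = $3,637.00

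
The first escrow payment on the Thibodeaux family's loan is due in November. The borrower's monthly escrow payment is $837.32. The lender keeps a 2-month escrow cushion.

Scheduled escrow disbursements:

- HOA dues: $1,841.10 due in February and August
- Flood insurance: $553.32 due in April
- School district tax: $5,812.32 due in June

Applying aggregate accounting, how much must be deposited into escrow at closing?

$3,349.28

Cushion = 2 × $837.32 = $1,674.64
Trial balance (start $0, +$837.32 each month, − disbursements):
  Nov: +$837.32 → $837.32
  Dec: +$837.32 → $1,674.64
  Jan: +$837.32 → $2,511.96
  Feb: +$837.32 − $1,841.10 → $1,508.18
  Mar: +$837.32 → $2,345.50
  Apr: +$837.32 − $553.32 → $2,629.50
  May: +$837.32 → $3,466.82
  Jun: +$837.32 − $5,812.32 → -$1,508.18
  Jul: +$837.32 → -$670.86
  Aug: +$837.32 − $1,841.10 → -$1,674.64
  Sep: +$837.32 → -$837.32
  Oct: +$837.32 → $0.00
Lowest trial balance = -$1,674.64 (Aug)
Initial deposit = cushion − low point = $1,674.64 − (-$1,674.64) = $3,349.28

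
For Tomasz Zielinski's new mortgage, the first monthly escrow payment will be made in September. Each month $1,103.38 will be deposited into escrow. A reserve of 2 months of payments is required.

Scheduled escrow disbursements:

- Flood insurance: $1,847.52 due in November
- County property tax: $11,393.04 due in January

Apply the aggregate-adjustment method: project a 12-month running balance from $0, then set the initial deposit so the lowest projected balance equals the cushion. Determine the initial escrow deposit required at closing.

$9,930.42

Cushion = 2 × $1,103.38 = $2,206.76
Trial balance (start $0, +$1,103.38 each month, − disbursements):
  Sep: +$1,103.38 → $1,103.38
  Oct: +$1,103.38 → $2,206.76
  Nov: +$1,103.38 − $1,847.52 → $1,462.62
  Dec: +$1,103.38 → $2,566.00
  Jan: +$1,103.38 − $11,393.04 → -$7,723.66
  Feb: +$1,103.38 → -$6,620.28
  Mar: +$1,103.38 → -$5,516.90
  Apr: +$1,103.38 → -$4,413.52
  May: +$1,103.38 → -$3,310.14
  Jun: +$1,103.38 → -$2,206.76
  Jul: +$1,103.38 → -$1,103.38
  Aug: +$1,103.38 → $0.00
Lowest trial balance = -$7,723.66 (Jan)
Initial deposit = cushion − low point = $2,206.76 − (-$7,723.66) = $9,930.42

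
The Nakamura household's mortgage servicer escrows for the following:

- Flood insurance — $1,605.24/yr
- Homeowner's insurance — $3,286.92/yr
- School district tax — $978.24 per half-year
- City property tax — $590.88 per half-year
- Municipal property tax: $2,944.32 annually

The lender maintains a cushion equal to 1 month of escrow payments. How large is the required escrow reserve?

Flood insurance: $1,605.24 per year
Homeowner's insurance: $3,286.92 per year
School district tax: $978.24 × 2 = $1,956.48 per year
City property tax: $590.88 × 2 = $1,181.76 per year
Municipal property tax: $2,944.32 per year
Total per year = $10,974.72
Monthly = $10,974.72 ÷ 12 = $914.56
Reserve = 1 × $914.56 = $914.56

$914.56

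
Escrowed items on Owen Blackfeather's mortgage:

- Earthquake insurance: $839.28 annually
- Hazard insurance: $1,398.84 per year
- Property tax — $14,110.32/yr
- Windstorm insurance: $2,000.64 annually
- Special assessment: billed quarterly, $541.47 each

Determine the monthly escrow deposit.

$1,709.58

Earthquake insurance = $839.28 per year
Hazard insurance = $1,398.84 per year
Property tax = $14,110.32 per year
Windstorm insurance = $2,000.64 per year
Special assessment = $541.47 × 4 = $2,165.88 per year
Yearly total = $839.28 + $1,398.84 + $14,110.32 + $2,000.64 + $2,165.88 = $20,514.96
Per month = $20,514.96 / 12 = $1,709.58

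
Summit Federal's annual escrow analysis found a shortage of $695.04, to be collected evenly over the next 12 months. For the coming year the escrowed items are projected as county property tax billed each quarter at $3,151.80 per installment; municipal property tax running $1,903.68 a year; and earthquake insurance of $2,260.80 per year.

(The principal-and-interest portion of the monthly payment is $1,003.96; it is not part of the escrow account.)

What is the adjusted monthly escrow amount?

$1,455.56

County property tax: $3,151.80 × 4 = $12,607.20 per year
Municipal property tax: $1,903.68 per year
Earthquake insurance: $2,260.80 per year
Total per year = $12,607.20 + $1,903.68 + $2,260.80 = $16,771.68
Monthly = $16,771.68 ÷ 12 = $1,397.64
Shortage per month = $695.04 / 12 = $57.92
New monthly escrow = $1,397.64 + $57.92 = $1,455.56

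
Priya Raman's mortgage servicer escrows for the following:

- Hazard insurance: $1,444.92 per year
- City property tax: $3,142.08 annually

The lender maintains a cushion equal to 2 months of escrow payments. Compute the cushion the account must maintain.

Hazard insurance — $1,444.92 annually
City property tax — $3,142.08 annually
Total per year = $1,444.92 + $3,142.08 = $4,587.00
Base monthly escrow = $4,587.00 / 12 = $382.25
Required cushion = 2 × $382.25 = $764.50

$764.50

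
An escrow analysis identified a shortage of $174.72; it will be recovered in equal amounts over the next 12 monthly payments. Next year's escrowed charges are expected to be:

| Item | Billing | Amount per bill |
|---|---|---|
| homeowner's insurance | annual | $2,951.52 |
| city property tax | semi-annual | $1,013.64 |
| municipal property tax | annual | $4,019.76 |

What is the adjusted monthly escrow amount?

Homeowner's insurance — $2,951.52/yr
City property tax — $1,013.64 × 2 = $2,027.28/yr
Municipal property tax — $4,019.76/yr
Total annual escrow = $2,951.52 + $2,027.28 + $4,019.76 = $8,998.56
Per month = $8,998.56 / 12 = $749.88
Shortage spread = $174.72 / 12 = $14.56/mo
Adjusted monthly = $749.88 + $14.56 = $764.44

$764.44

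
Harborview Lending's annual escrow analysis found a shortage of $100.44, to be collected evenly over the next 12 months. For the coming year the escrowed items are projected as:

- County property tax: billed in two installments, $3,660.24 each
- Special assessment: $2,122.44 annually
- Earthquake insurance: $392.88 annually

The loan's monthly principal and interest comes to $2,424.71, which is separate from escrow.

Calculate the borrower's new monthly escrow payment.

$828.02

County property tax = $3,660.24 × 2 = $7,320.48/yr
Special assessment = $2,122.44/yr
Earthquake insurance = $392.88/yr
Total per year = $9,835.80
Per month = $9,835.80 ÷ 12 = $819.65
Shortage per month = $100.44 ÷ 12 = $8.37
New monthly escrow = $819.65 + $8.37 = $828.02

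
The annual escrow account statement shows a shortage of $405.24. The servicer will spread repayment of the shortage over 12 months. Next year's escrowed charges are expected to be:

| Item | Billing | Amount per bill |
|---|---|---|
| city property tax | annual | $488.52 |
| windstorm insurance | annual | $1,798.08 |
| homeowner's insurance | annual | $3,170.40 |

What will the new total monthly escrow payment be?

City property tax: $488.52 per year
Windstorm insurance: $1,798.08 per year
Homeowner's insurance: $3,170.40 per year
Total per year = $488.52 + $1,798.08 + $3,170.40 = $5,457.00
Base monthly escrow = $5,457.00 / 12 = $454.75
Shortage spread = $405.24 ÷ 12 = $33.77/mo
Adjusted monthly = $454.75 + $33.77 = $488.52

$488.52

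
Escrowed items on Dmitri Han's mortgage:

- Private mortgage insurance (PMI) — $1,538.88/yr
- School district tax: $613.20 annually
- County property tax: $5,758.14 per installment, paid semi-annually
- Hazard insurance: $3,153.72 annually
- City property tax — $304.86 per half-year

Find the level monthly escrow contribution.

$1,452.65

Private mortgage insurance (PMI): $1,538.88/yr
School district tax: $613.20/yr
County property tax: $5,758.14 × 2 = $11,516.28/yr
Hazard insurance: $3,153.72/yr
City property tax: $304.86 × 2 = $609.72/yr
Annual escrow total = $1,538.88 + $613.20 + $11,516.28 + $3,153.72 + $609.72 = $17,431.80
Base monthly escrow = $17,431.80 ÷ 12 = $1,452.65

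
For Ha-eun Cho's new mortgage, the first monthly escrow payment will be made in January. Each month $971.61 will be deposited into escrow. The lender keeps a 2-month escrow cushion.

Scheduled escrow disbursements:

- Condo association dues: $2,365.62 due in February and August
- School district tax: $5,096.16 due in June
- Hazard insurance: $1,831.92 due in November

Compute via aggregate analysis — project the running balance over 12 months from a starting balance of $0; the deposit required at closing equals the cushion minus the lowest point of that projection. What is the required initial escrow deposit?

Cushion = 2 × $971.61 = $1,943.22
Trial balance (start $0, +$971.61 each month, − disbursements):
  Jan: +$971.61 → $971.61
  Feb: +$971.61 − $2,365.62 → -$422.40
  Mar: +$971.61 → $549.21
  Apr: +$971.61 → $1,520.82
  May: +$971.61 → $2,492.43
  Jun: +$971.61 − $5,096.16 → -$1,632.12
  Jul: +$971.61 → -$660.51
  Aug: +$971.61 − $2,365.62 → -$2,054.52
  Sep: +$971.61 → -$1,082.91
  Oct: +$971.61 → -$111.30
  Nov: +$971.61 − $1,831.92 → -$971.61
  Dec: +$971.61 → $0.00
Lowest trial balance = -$2,054.52 (Aug)
Initial deposit = cushion − low point = $1,943.22 − (-$2,054.52) = $3,997.74

$3,997.74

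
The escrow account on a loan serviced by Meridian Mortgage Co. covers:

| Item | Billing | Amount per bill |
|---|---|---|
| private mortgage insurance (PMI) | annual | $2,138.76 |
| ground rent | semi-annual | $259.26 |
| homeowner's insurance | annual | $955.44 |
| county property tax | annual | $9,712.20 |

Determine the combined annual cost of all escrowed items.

Private mortgage insurance (PMI) — $2,138.76
Ground rent — $259.26 × 2 = $518.52
Homeowner's insurance — $955.44
County property tax — $9,712.20
Yearly total = $2,138.76 + $518.52 + $955.44 + $9,712.20 = $13,324.92

$13,324.92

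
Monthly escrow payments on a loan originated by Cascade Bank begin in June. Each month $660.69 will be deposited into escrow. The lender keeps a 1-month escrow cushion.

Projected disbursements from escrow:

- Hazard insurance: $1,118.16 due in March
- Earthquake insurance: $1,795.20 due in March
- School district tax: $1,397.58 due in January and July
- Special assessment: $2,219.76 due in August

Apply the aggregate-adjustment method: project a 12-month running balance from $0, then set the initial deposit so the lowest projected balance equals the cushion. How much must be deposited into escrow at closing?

Cushion = 1 × $660.69 = $660.69
Trial balance (start $0, +$660.69 each month, − disbursements):
  Jun: +$660.69 → $660.69
  Jul: +$660.69 − $1,397.58 → -$76.20
  Aug: +$660.69 − $2,219.76 → -$1,635.27
  Sep: +$660.69 → -$974.58
  Oct: +$660.69 → -$313.89
  Nov: +$660.69 → $346.80
  Dec: +$660.69 → $1,007.49
  Jan: +$660.69 − $1,397.58 → $270.60
  Feb: +$660.69 → $931.29
  Mar: +$660.69 − $2,913.36 → -$1,321.38
  Apr: +$660.69 → -$660.69
  May: +$660.69 → $0.00
Lowest trial balance = -$1,635.27 (Aug)
Initial deposit = cushion − low point = $660.69 − (-$1,635.27) = $2,295.96

$2,295.96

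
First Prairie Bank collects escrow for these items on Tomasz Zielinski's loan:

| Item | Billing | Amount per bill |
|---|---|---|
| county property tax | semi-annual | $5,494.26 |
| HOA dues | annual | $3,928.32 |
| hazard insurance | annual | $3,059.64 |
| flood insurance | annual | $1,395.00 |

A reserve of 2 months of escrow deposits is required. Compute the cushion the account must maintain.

$3,228.58

County property tax — $5,494.26 × 2 = $10,988.52 per year
HOA dues — $3,928.32 per year
Hazard insurance — $3,059.64 per year
Flood insurance — $1,395.00 per year
Total annual escrow = $10,988.52 + $3,928.32 + $3,059.64 + $1,395.00 = $19,371.48
Monthly = $19,371.48 / 12 = $1,614.29
Cushion = 2 × $1,614.29 = $3,228.58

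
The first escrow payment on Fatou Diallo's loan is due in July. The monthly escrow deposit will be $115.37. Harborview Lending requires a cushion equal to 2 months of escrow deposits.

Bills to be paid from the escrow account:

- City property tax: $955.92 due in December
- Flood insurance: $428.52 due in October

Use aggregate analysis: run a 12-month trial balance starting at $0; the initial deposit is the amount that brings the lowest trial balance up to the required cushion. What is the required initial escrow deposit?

$922.96

Cushion = 2 × $115.37 = $230.74
Trial balance (start $0, +$115.37 each month, − disbursements):
  Jul: +$115.37 → $115.37
  Aug: +$115.37 → $230.74
  Sep: +$115.37 → $346.11
  Oct: +$115.37 − $428.52 → $32.96
  Nov: +$115.37 → $148.33
  Dec: +$115.37 − $955.92 → -$692.22
  Jan: +$115.37 → -$576.85
  Feb: +$115.37 → -$461.48
  Mar: +$115.37 → -$346.11
  Apr: +$115.37 → -$230.74
  May: +$115.37 → -$115.37
  Jun: +$115.37 → $0.00
Lowest trial balance = -$692.22 (Dec)
Initial deposit = cushion − low point = $230.74 − (-$692.22) = $922.96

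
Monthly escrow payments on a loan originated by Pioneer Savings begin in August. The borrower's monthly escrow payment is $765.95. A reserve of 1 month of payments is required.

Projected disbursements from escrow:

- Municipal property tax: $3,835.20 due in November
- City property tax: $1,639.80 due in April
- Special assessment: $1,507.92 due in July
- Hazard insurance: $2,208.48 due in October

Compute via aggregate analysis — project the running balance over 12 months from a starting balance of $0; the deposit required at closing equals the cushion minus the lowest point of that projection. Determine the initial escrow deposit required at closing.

$3,745.83

Cushion = 1 × $765.95 = $765.95
Trial balance (start $0, +$765.95 each month, − disbursements):
  Aug: +$765.95 → $765.95
  Sep: +$765.95 → $1,531.90
  Oct: +$765.95 − $2,208.48 → $89.37
  Nov: +$765.95 − $3,835.20 → -$2,979.88
  Dec: +$765.95 → -$2,213.93
  Jan: +$765.95 → -$1,447.98
  Feb: +$765.95 → -$682.03
  Mar: +$765.95 → $83.92
  Apr: +$765.95 − $1,639.80 → -$789.93
  May: +$765.95 → -$23.98
  Jun: +$765.95 → $741.97
  Jul: +$765.95 − $1,507.92 → $0.00
Lowest trial balance = -$2,979.88 (Nov)
Initial deposit = cushion − low point = $765.95 − (-$2,979.88) = $3,745.83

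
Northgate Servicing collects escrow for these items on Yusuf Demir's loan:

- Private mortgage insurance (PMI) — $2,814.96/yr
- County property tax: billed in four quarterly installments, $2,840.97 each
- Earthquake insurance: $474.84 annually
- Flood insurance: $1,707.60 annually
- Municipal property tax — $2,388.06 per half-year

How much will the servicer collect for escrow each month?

Private mortgage insurance (PMI) — $2,814.96 per year
County property tax — $2,840.97 × 4 = $11,363.88 per year
Earthquake insurance — $474.84 per year
Flood insurance — $1,707.60 per year
Municipal property tax — $2,388.06 × 2 = $4,776.12 per year
Total per year = $2,814.96 + $11,363.88 + $474.84 + $1,707.60 + $4,776.12 = $21,137.40
Monthly escrow = $21,137.40 ÷ 12 = $1,761.45

$1,761.45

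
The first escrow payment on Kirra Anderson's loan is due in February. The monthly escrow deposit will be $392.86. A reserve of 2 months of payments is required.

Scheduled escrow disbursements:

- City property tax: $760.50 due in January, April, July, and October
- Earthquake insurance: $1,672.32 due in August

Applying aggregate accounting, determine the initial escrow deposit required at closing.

Cushion = 2 × $392.86 = $785.72
Trial balance (start $0, +$392.86 each month, − disbursements):
  Feb: +$392.86 → $392.86
  Mar: +$392.86 → $785.72
  Apr: +$392.86 − $760.50 → $418.08
  May: +$392.86 → $810.94
  Jun: +$392.86 → $1,203.80
  Jul: +$392.86 − $760.50 → $836.16
  Aug: +$392.86 − $1,672.32 → -$443.30
  Sep: +$392.86 → -$50.44
  Oct: +$392.86 − $760.50 → -$418.08
  Nov: +$392.86 → -$25.22
  Dec: +$392.86 → $367.64
  Jan: +$392.86 − $760.50 → $0.00
Lowest trial balance = -$443.30 (Aug)
Initial deposit = cushion − low point = $785.72 − (-$443.30) = $1,229.02

$1,229.02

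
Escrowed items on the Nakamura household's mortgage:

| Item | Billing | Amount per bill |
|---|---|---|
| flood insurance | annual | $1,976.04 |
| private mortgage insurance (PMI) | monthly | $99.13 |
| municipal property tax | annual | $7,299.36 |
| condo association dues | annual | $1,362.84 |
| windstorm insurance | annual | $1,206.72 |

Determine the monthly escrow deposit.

Flood insurance = $1,976.04/yr
Private mortgage insurance (PMI) = $99.13 × 12 = $1,189.56/yr
Municipal property tax = $7,299.36/yr
Condo association dues = $1,362.84/yr
Windstorm insurance = $1,206.72/yr
Total per year = $1,976.04 + $1,189.56 + $7,299.36 + $1,362.84 + $1,206.72 = $13,034.52
Monthly escrow = $13,034.52 / 12 = $1,086.21

$1,086.21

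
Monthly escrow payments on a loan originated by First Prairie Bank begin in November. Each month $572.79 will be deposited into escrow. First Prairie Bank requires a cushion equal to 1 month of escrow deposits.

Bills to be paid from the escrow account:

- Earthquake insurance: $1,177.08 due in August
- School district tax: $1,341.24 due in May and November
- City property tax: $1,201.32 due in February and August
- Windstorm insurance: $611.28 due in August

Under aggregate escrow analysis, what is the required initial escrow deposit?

Cushion = 1 × $572.79 = $572.79
Trial balance (start $0, +$572.79 each month, − disbursements):
  Nov: +$572.79 − $1,341.24 → -$768.45
  Dec: +$572.79 → -$195.66
  Jan: +$572.79 → $377.13
  Feb: +$572.79 − $1,201.32 → -$251.40
  Mar: +$572.79 → $321.39
  Apr: +$572.79 → $894.18
  May: +$572.79 − $1,341.24 → $125.73
  Jun: +$572.79 → $698.52
  Jul: +$572.79 → $1,271.31
  Aug: +$572.79 − $2,989.68 → -$1,145.58
  Sep: +$572.79 → -$572.79
  Oct: +$572.79 → $0.00
Lowest trial balance = -$1,145.58 (Aug)
Initial deposit = cushion − low point = $572.79 − (-$1,145.58) = $1,718.37

$1,718.37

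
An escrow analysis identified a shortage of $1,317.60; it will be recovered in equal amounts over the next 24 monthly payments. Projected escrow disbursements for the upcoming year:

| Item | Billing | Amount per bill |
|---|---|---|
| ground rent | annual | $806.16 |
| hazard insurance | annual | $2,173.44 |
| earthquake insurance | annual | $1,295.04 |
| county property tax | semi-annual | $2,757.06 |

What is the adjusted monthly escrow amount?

$870.63

Ground rent — $806.16 annually
Hazard insurance — $2,173.44 annually
Earthquake insurance — $1,295.04 annually
County property tax — $2,757.06 × 2 = $5,514.12 annually
Total per year = $9,788.76
Monthly = $9,788.76 / 12 = $815.73
Monthly shortage recovery: $1,317.60 / 24 = $54.90
Adjusted monthly = $815.73 + $54.90 = $870.63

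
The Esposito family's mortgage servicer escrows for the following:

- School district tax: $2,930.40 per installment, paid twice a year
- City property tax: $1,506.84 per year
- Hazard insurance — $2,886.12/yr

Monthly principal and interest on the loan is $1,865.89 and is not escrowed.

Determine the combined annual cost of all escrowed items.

School district tax — $2,930.40 × 2 = $5,860.80
City property tax — $1,506.84
Hazard insurance — $2,886.12
Annual escrow total = $5,860.80 + $1,506.84 + $2,886.12 = $10,253.76

$10,253.76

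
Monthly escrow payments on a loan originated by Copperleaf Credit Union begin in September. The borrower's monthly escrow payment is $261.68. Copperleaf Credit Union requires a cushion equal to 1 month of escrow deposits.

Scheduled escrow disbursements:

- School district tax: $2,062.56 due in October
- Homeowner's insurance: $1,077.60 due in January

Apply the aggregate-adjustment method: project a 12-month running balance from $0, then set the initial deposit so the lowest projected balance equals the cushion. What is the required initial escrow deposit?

Cushion = 1 × $261.68 = $261.68
Trial balance (start $0, +$261.68 each month, − disbursements):
  Sep: +$261.68 → $261.68
  Oct: +$261.68 − $2,062.56 → -$1,539.20
  Nov: +$261.68 → -$1,277.52
  Dec: +$261.68 → -$1,015.84
  Jan: +$261.68 − $1,077.60 → -$1,831.76
  Feb: +$261.68 → -$1,570.08
  Mar: +$261.68 → -$1,308.40
  Apr: +$261.68 → -$1,046.72
  May: +$261.68 → -$785.04
  Jun: +$261.68 → -$523.36
  Jul: +$261.68 → -$261.68
  Aug: +$261.68 → $0.00
Lowest trial balance = -$1,831.76 (Jan)
Initial deposit = cushion − low point = $261.68 − (-$1,831.76) = $2,093.44

$2,093.44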